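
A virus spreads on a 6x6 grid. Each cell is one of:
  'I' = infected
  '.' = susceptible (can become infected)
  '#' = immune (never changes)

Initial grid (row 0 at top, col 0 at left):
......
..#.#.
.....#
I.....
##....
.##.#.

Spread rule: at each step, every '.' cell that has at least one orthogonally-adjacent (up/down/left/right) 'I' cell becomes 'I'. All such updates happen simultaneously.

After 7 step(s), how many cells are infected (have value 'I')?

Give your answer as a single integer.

Answer: 25

Derivation:
Step 0 (initial): 1 infected
Step 1: +2 new -> 3 infected
Step 2: +3 new -> 6 infected
Step 3: +5 new -> 11 infected
Step 4: +4 new -> 15 infected
Step 5: +6 new -> 21 infected
Step 6: +2 new -> 23 infected
Step 7: +2 new -> 25 infected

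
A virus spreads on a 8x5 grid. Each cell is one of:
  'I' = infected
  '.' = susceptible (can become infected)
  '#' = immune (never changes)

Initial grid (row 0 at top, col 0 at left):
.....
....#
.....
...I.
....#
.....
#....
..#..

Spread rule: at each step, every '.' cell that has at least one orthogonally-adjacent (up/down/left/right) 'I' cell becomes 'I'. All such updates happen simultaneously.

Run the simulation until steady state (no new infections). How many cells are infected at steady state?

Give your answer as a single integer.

Answer: 36

Derivation:
Step 0 (initial): 1 infected
Step 1: +4 new -> 5 infected
Step 2: +6 new -> 11 infected
Step 3: +8 new -> 19 infected
Step 4: +9 new -> 28 infected
Step 5: +5 new -> 33 infected
Step 6: +2 new -> 35 infected
Step 7: +1 new -> 36 infected
Step 8: +0 new -> 36 infected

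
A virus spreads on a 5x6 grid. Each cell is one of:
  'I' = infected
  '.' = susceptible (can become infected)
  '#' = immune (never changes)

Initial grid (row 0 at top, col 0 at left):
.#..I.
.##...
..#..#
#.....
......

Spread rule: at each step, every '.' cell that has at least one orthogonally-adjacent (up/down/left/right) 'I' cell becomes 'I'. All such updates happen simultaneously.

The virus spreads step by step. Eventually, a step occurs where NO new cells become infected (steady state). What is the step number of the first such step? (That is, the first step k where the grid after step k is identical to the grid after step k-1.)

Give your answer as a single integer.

Step 0 (initial): 1 infected
Step 1: +3 new -> 4 infected
Step 2: +4 new -> 8 infected
Step 3: +2 new -> 10 infected
Step 4: +3 new -> 13 infected
Step 5: +3 new -> 16 infected
Step 6: +2 new -> 18 infected
Step 7: +2 new -> 20 infected
Step 8: +2 new -> 22 infected
Step 9: +1 new -> 23 infected
Step 10: +1 new -> 24 infected
Step 11: +0 new -> 24 infected

Answer: 11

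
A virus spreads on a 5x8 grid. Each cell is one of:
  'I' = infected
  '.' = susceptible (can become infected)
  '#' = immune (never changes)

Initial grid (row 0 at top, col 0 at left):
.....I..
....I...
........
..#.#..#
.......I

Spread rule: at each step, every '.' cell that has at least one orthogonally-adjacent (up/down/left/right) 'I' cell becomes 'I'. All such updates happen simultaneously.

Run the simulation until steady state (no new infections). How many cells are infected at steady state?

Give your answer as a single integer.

Step 0 (initial): 3 infected
Step 1: +6 new -> 9 infected
Step 2: +8 new -> 17 infected
Step 3: +8 new -> 25 infected
Step 4: +5 new -> 30 infected
Step 5: +4 new -> 34 infected
Step 6: +2 new -> 36 infected
Step 7: +1 new -> 37 infected
Step 8: +0 new -> 37 infected

Answer: 37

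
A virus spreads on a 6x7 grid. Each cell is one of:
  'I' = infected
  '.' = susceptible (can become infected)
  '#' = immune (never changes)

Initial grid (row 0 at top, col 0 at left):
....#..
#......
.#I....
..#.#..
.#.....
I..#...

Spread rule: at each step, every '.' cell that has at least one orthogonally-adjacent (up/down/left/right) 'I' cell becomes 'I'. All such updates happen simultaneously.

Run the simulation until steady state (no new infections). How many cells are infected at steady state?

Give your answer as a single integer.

Step 0 (initial): 2 infected
Step 1: +4 new -> 6 infected
Step 2: +7 new -> 13 infected
Step 3: +8 new -> 21 infected
Step 4: +5 new -> 26 infected
Step 5: +5 new -> 31 infected
Step 6: +3 new -> 34 infected
Step 7: +1 new -> 35 infected
Step 8: +0 new -> 35 infected

Answer: 35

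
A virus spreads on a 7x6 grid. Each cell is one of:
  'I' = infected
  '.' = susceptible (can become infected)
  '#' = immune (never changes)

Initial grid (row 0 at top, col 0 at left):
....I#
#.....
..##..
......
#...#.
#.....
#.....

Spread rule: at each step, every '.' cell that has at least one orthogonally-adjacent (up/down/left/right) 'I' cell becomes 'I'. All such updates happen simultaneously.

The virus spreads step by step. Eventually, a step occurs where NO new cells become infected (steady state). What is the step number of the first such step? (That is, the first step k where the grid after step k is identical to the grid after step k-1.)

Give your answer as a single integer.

Answer: 10

Derivation:
Step 0 (initial): 1 infected
Step 1: +2 new -> 3 infected
Step 2: +4 new -> 7 infected
Step 3: +4 new -> 11 infected
Step 4: +4 new -> 15 infected
Step 5: +4 new -> 19 infected
Step 6: +5 new -> 24 infected
Step 7: +6 new -> 30 infected
Step 8: +3 new -> 33 infected
Step 9: +1 new -> 34 infected
Step 10: +0 new -> 34 infected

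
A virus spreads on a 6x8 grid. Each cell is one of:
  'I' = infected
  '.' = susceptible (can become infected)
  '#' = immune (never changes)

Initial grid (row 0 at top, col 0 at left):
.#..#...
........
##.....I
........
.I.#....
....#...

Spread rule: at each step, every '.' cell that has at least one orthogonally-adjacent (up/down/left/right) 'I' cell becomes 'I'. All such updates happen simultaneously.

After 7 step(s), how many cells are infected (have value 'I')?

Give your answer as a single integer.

Step 0 (initial): 2 infected
Step 1: +7 new -> 9 infected
Step 2: +9 new -> 18 infected
Step 3: +9 new -> 27 infected
Step 4: +7 new -> 34 infected
Step 5: +5 new -> 39 infected
Step 6: +2 new -> 41 infected
Step 7: +1 new -> 42 infected

Answer: 42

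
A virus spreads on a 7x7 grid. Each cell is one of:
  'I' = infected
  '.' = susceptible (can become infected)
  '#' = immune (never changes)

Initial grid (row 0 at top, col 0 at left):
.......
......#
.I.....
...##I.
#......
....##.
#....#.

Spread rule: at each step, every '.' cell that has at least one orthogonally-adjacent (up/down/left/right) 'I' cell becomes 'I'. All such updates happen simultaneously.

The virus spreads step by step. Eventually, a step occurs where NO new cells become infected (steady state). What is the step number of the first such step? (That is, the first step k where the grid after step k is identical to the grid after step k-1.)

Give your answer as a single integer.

Step 0 (initial): 2 infected
Step 1: +7 new -> 9 infected
Step 2: +12 new -> 21 infected
Step 3: +9 new -> 30 infected
Step 4: +8 new -> 38 infected
Step 5: +2 new -> 40 infected
Step 6: +1 new -> 41 infected
Step 7: +0 new -> 41 infected

Answer: 7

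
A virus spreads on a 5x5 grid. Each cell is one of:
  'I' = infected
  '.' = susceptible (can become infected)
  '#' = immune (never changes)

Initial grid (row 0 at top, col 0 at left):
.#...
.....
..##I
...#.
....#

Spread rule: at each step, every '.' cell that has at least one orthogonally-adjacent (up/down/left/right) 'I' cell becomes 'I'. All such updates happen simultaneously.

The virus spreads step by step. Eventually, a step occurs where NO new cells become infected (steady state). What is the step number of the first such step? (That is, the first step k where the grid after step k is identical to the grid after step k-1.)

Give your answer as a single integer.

Answer: 10

Derivation:
Step 0 (initial): 1 infected
Step 1: +2 new -> 3 infected
Step 2: +2 new -> 5 infected
Step 3: +2 new -> 7 infected
Step 4: +2 new -> 9 infected
Step 5: +2 new -> 11 infected
Step 6: +3 new -> 14 infected
Step 7: +3 new -> 17 infected
Step 8: +2 new -> 19 infected
Step 9: +1 new -> 20 infected
Step 10: +0 new -> 20 infected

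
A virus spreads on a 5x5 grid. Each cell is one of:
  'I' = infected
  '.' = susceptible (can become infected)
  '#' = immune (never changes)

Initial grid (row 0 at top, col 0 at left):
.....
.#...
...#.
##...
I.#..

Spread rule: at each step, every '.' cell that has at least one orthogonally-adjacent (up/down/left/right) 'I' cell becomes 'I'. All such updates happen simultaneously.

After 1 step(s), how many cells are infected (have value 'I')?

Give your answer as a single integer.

Step 0 (initial): 1 infected
Step 1: +1 new -> 2 infected

Answer: 2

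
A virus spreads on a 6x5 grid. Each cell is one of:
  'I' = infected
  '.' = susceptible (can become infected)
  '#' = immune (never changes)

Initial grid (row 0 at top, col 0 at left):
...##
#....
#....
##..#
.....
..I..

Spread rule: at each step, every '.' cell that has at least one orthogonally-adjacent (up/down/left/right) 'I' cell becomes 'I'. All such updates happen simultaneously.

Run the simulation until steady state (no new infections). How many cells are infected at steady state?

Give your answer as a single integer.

Answer: 23

Derivation:
Step 0 (initial): 1 infected
Step 1: +3 new -> 4 infected
Step 2: +5 new -> 9 infected
Step 3: +4 new -> 13 infected
Step 4: +3 new -> 16 infected
Step 5: +4 new -> 20 infected
Step 6: +2 new -> 22 infected
Step 7: +1 new -> 23 infected
Step 8: +0 new -> 23 infected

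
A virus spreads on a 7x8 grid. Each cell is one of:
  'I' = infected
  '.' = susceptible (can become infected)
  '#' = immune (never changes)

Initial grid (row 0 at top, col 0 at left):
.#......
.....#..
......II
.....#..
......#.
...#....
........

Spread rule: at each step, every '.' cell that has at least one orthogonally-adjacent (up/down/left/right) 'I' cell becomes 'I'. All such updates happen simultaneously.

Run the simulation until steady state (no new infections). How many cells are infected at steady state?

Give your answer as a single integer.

Answer: 51

Derivation:
Step 0 (initial): 2 infected
Step 1: +5 new -> 7 infected
Step 2: +4 new -> 11 infected
Step 3: +5 new -> 16 infected
Step 4: +7 new -> 23 infected
Step 5: +9 new -> 32 infected
Step 6: +7 new -> 39 infected
Step 7: +5 new -> 44 infected
Step 8: +4 new -> 48 infected
Step 9: +2 new -> 50 infected
Step 10: +1 new -> 51 infected
Step 11: +0 new -> 51 infected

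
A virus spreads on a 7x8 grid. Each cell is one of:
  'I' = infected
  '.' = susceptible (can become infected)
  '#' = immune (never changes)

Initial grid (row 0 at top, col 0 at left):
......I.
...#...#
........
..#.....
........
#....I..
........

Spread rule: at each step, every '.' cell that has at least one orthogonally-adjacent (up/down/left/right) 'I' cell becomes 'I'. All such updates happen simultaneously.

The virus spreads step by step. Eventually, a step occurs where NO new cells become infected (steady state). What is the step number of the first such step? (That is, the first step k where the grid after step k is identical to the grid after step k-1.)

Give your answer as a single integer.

Step 0 (initial): 2 infected
Step 1: +7 new -> 9 infected
Step 2: +10 new -> 19 infected
Step 3: +11 new -> 30 infected
Step 4: +7 new -> 37 infected
Step 5: +5 new -> 42 infected
Step 6: +6 new -> 48 infected
Step 7: +3 new -> 51 infected
Step 8: +1 new -> 52 infected
Step 9: +0 new -> 52 infected

Answer: 9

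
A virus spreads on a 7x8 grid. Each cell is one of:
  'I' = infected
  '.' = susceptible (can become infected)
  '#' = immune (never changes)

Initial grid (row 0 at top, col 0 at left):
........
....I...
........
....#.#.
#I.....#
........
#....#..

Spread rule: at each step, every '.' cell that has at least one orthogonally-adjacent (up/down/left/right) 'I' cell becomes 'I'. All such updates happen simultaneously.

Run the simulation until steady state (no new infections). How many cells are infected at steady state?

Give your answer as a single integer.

Step 0 (initial): 2 infected
Step 1: +7 new -> 9 infected
Step 2: +13 new -> 22 infected
Step 3: +12 new -> 34 infected
Step 4: +7 new -> 41 infected
Step 5: +5 new -> 46 infected
Step 6: +1 new -> 47 infected
Step 7: +2 new -> 49 infected
Step 8: +1 new -> 50 infected
Step 9: +0 new -> 50 infected

Answer: 50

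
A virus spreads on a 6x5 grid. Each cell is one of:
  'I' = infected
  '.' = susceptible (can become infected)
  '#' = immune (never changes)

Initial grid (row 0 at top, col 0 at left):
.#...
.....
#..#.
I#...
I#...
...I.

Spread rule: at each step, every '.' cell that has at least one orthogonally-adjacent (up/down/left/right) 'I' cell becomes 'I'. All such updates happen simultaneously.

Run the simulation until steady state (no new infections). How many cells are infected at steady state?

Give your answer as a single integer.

Answer: 25

Derivation:
Step 0 (initial): 3 infected
Step 1: +4 new -> 7 infected
Step 2: +4 new -> 11 infected
Step 3: +2 new -> 13 infected
Step 4: +2 new -> 15 infected
Step 5: +3 new -> 18 infected
Step 6: +4 new -> 22 infected
Step 7: +2 new -> 24 infected
Step 8: +1 new -> 25 infected
Step 9: +0 new -> 25 infected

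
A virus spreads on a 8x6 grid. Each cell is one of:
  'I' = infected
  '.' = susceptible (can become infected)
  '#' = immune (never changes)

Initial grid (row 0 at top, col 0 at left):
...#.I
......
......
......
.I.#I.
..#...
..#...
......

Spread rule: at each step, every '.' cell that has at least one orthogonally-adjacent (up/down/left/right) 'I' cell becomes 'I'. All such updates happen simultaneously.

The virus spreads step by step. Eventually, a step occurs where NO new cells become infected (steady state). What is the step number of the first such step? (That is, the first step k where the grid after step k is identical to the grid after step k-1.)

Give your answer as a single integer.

Step 0 (initial): 3 infected
Step 1: +9 new -> 12 infected
Step 2: +13 new -> 25 infected
Step 3: +10 new -> 35 infected
Step 4: +7 new -> 42 infected
Step 5: +2 new -> 44 infected
Step 6: +0 new -> 44 infected

Answer: 6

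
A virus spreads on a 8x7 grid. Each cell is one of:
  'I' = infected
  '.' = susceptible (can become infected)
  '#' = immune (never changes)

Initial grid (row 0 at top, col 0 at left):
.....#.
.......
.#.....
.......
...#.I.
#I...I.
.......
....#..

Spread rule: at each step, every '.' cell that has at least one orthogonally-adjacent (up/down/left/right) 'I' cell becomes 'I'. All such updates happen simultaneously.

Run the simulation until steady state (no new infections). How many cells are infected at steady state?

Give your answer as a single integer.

Answer: 51

Derivation:
Step 0 (initial): 3 infected
Step 1: +9 new -> 12 infected
Step 2: +13 new -> 25 infected
Step 3: +10 new -> 35 infected
Step 4: +6 new -> 41 infected
Step 5: +5 new -> 46 infected
Step 6: +4 new -> 50 infected
Step 7: +1 new -> 51 infected
Step 8: +0 new -> 51 infected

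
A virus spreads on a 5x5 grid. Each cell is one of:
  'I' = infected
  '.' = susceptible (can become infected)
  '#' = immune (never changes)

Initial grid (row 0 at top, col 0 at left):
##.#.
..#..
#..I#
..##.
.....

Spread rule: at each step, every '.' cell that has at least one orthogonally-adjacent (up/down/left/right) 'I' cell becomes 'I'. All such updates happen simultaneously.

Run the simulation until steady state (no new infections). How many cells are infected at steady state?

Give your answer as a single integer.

Answer: 16

Derivation:
Step 0 (initial): 1 infected
Step 1: +2 new -> 3 infected
Step 2: +2 new -> 5 infected
Step 3: +3 new -> 8 infected
Step 4: +3 new -> 11 infected
Step 5: +2 new -> 13 infected
Step 6: +1 new -> 14 infected
Step 7: +1 new -> 15 infected
Step 8: +1 new -> 16 infected
Step 9: +0 new -> 16 infected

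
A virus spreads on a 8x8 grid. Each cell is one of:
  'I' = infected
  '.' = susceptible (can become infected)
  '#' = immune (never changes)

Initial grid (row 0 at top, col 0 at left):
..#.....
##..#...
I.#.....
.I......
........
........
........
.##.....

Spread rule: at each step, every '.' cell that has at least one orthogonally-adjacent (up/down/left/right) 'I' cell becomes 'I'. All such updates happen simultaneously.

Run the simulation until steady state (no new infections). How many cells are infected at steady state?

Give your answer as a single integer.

Step 0 (initial): 2 infected
Step 1: +4 new -> 6 infected
Step 2: +4 new -> 10 infected
Step 3: +6 new -> 16 infected
Step 4: +7 new -> 23 infected
Step 5: +8 new -> 31 infected
Step 6: +8 new -> 39 infected
Step 7: +7 new -> 46 infected
Step 8: +5 new -> 51 infected
Step 9: +3 new -> 54 infected
Step 10: +1 new -> 55 infected
Step 11: +0 new -> 55 infected

Answer: 55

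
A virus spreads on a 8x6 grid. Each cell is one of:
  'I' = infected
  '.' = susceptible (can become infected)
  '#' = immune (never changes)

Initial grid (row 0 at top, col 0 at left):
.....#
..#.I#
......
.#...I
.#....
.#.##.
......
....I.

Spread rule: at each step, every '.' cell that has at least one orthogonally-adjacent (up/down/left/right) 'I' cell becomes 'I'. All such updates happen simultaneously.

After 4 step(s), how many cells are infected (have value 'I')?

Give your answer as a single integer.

Answer: 32

Derivation:
Step 0 (initial): 3 infected
Step 1: +9 new -> 12 infected
Step 2: +8 new -> 20 infected
Step 3: +6 new -> 26 infected
Step 4: +6 new -> 32 infected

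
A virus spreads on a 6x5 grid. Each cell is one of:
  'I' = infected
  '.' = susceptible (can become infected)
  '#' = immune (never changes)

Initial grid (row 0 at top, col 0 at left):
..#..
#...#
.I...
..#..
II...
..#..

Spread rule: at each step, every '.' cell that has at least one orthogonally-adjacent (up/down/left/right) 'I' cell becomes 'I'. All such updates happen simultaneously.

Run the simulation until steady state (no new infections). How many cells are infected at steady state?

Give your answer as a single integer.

Answer: 25

Derivation:
Step 0 (initial): 3 infected
Step 1: +8 new -> 11 infected
Step 2: +4 new -> 15 infected
Step 3: +6 new -> 21 infected
Step 4: +3 new -> 24 infected
Step 5: +1 new -> 25 infected
Step 6: +0 new -> 25 infected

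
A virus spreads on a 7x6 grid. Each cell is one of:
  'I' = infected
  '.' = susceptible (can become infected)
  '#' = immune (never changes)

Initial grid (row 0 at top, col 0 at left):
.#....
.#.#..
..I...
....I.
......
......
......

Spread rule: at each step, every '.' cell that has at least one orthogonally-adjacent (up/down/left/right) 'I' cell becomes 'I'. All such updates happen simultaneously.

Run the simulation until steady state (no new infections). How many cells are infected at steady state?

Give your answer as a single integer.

Answer: 39

Derivation:
Step 0 (initial): 2 infected
Step 1: +8 new -> 10 infected
Step 2: +9 new -> 19 infected
Step 3: +10 new -> 29 infected
Step 4: +7 new -> 36 infected
Step 5: +2 new -> 38 infected
Step 6: +1 new -> 39 infected
Step 7: +0 new -> 39 infected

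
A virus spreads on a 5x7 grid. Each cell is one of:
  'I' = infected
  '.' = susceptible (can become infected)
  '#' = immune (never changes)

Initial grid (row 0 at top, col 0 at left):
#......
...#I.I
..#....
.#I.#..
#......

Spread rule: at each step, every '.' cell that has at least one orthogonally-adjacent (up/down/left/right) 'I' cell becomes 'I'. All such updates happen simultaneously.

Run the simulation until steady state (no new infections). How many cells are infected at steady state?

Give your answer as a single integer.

Step 0 (initial): 3 infected
Step 1: +7 new -> 10 infected
Step 2: +7 new -> 17 infected
Step 3: +4 new -> 21 infected
Step 4: +3 new -> 24 infected
Step 5: +1 new -> 25 infected
Step 6: +2 new -> 27 infected
Step 7: +1 new -> 28 infected
Step 8: +1 new -> 29 infected
Step 9: +0 new -> 29 infected

Answer: 29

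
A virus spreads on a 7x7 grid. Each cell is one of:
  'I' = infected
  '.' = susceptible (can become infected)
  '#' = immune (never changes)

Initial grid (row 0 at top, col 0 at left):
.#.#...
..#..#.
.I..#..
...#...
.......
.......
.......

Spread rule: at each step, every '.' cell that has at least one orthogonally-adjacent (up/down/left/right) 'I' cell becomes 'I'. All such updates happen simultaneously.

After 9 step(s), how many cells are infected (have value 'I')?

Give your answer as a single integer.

Step 0 (initial): 1 infected
Step 1: +4 new -> 5 infected
Step 2: +5 new -> 10 infected
Step 3: +5 new -> 15 infected
Step 4: +5 new -> 20 infected
Step 5: +5 new -> 25 infected
Step 6: +5 new -> 30 infected
Step 7: +5 new -> 35 infected
Step 8: +5 new -> 40 infected
Step 9: +2 new -> 42 infected

Answer: 42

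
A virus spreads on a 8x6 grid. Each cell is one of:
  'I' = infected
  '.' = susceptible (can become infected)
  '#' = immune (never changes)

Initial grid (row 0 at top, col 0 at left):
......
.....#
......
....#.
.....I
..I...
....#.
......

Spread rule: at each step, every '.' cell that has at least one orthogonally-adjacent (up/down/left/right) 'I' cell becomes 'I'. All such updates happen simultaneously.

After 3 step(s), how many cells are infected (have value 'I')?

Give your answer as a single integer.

Answer: 28

Derivation:
Step 0 (initial): 2 infected
Step 1: +7 new -> 9 infected
Step 2: +10 new -> 19 infected
Step 3: +9 new -> 28 infected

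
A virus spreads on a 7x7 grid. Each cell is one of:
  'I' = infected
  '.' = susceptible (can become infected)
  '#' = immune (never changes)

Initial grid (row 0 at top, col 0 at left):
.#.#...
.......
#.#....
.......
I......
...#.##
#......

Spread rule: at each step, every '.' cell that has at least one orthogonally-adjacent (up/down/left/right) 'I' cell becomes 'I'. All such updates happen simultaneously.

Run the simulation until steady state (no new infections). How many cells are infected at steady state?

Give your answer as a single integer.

Step 0 (initial): 1 infected
Step 1: +3 new -> 4 infected
Step 2: +3 new -> 7 infected
Step 3: +5 new -> 12 infected
Step 4: +4 new -> 16 infected
Step 5: +7 new -> 23 infected
Step 6: +7 new -> 30 infected
Step 7: +4 new -> 34 infected
Step 8: +4 new -> 38 infected
Step 9: +2 new -> 40 infected
Step 10: +1 new -> 41 infected
Step 11: +0 new -> 41 infected

Answer: 41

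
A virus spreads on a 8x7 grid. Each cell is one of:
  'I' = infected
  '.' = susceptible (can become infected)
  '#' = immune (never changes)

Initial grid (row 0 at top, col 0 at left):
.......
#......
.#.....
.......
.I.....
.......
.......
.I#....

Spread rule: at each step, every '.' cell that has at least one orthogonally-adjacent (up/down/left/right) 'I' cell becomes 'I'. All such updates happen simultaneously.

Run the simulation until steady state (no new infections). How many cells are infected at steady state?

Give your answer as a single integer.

Answer: 53

Derivation:
Step 0 (initial): 2 infected
Step 1: +6 new -> 8 infected
Step 2: +7 new -> 15 infected
Step 3: +6 new -> 21 infected
Step 4: +7 new -> 28 infected
Step 5: +9 new -> 37 infected
Step 6: +8 new -> 45 infected
Step 7: +5 new -> 50 infected
Step 8: +2 new -> 52 infected
Step 9: +1 new -> 53 infected
Step 10: +0 new -> 53 infected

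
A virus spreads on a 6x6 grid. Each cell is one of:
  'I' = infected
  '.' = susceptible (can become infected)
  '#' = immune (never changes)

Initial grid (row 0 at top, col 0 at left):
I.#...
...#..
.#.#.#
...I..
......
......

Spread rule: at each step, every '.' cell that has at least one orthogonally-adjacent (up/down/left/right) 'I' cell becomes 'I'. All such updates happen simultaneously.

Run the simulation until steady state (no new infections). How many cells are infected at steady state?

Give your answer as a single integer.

Answer: 31

Derivation:
Step 0 (initial): 2 infected
Step 1: +5 new -> 7 infected
Step 2: +9 new -> 16 infected
Step 3: +7 new -> 23 infected
Step 4: +5 new -> 28 infected
Step 5: +3 new -> 31 infected
Step 6: +0 new -> 31 infected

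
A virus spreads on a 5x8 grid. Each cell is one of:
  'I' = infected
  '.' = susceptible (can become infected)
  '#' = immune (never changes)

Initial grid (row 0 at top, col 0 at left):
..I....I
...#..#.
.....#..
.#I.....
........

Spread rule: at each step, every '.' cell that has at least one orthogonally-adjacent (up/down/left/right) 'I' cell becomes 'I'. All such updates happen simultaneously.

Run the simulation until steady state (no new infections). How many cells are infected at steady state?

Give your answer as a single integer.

Answer: 36

Derivation:
Step 0 (initial): 3 infected
Step 1: +8 new -> 11 infected
Step 2: +10 new -> 21 infected
Step 3: +10 new -> 31 infected
Step 4: +4 new -> 35 infected
Step 5: +1 new -> 36 infected
Step 6: +0 new -> 36 infected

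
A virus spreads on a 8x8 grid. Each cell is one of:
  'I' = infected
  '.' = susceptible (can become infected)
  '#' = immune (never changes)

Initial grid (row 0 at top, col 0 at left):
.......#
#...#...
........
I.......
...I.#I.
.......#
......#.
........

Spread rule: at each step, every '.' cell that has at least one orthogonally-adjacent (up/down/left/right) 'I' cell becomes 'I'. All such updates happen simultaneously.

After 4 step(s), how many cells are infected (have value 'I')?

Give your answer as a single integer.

Step 0 (initial): 3 infected
Step 1: +10 new -> 13 infected
Step 2: +13 new -> 26 infected
Step 3: +13 new -> 39 infected
Step 4: +11 new -> 50 infected

Answer: 50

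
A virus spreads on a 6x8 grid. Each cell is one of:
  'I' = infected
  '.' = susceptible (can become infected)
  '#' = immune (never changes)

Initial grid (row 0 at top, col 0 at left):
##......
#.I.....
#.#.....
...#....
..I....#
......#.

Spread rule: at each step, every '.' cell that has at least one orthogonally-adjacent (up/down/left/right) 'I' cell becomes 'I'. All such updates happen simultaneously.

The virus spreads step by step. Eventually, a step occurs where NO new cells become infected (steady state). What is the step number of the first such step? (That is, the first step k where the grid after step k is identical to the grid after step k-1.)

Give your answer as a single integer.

Answer: 7

Derivation:
Step 0 (initial): 2 infected
Step 1: +7 new -> 9 infected
Step 2: +9 new -> 18 infected
Step 3: +8 new -> 26 infected
Step 4: +6 new -> 32 infected
Step 5: +4 new -> 36 infected
Step 6: +3 new -> 39 infected
Step 7: +0 new -> 39 infected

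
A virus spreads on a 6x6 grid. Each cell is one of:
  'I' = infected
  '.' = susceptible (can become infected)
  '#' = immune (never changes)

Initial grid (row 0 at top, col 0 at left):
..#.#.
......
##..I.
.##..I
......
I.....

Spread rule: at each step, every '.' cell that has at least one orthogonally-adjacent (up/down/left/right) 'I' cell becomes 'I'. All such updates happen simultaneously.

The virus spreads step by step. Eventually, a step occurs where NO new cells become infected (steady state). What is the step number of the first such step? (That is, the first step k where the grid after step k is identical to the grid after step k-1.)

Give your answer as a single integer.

Answer: 7

Derivation:
Step 0 (initial): 3 infected
Step 1: +7 new -> 10 infected
Step 2: +9 new -> 19 infected
Step 3: +7 new -> 26 infected
Step 4: +1 new -> 27 infected
Step 5: +2 new -> 29 infected
Step 6: +1 new -> 30 infected
Step 7: +0 new -> 30 infected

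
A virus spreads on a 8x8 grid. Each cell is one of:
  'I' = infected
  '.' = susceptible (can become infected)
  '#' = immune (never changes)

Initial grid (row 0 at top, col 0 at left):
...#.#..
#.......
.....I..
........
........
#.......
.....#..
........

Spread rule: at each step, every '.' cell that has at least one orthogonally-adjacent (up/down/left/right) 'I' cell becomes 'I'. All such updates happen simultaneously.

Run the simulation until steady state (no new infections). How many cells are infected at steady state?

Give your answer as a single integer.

Answer: 59

Derivation:
Step 0 (initial): 1 infected
Step 1: +4 new -> 5 infected
Step 2: +7 new -> 12 infected
Step 3: +10 new -> 22 infected
Step 4: +8 new -> 30 infected
Step 5: +9 new -> 39 infected
Step 6: +8 new -> 47 infected
Step 7: +7 new -> 54 infected
Step 8: +2 new -> 56 infected
Step 9: +2 new -> 58 infected
Step 10: +1 new -> 59 infected
Step 11: +0 new -> 59 infected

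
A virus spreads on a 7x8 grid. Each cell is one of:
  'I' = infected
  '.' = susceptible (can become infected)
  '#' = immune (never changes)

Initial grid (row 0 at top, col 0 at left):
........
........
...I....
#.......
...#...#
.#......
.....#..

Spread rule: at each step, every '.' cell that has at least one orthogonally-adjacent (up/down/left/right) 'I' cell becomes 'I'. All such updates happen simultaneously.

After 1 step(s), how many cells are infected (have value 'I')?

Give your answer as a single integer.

Answer: 5

Derivation:
Step 0 (initial): 1 infected
Step 1: +4 new -> 5 infected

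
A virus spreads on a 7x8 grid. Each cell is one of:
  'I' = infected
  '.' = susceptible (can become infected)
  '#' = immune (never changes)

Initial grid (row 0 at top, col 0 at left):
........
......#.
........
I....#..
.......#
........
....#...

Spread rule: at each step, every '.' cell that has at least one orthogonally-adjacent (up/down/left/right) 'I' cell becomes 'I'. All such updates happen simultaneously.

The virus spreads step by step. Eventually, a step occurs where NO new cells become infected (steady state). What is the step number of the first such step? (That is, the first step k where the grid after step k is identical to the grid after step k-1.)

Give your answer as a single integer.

Step 0 (initial): 1 infected
Step 1: +3 new -> 4 infected
Step 2: +5 new -> 9 infected
Step 3: +7 new -> 16 infected
Step 4: +7 new -> 23 infected
Step 5: +6 new -> 29 infected
Step 6: +6 new -> 35 infected
Step 7: +5 new -> 40 infected
Step 8: +5 new -> 45 infected
Step 9: +5 new -> 50 infected
Step 10: +2 new -> 52 infected
Step 11: +0 new -> 52 infected

Answer: 11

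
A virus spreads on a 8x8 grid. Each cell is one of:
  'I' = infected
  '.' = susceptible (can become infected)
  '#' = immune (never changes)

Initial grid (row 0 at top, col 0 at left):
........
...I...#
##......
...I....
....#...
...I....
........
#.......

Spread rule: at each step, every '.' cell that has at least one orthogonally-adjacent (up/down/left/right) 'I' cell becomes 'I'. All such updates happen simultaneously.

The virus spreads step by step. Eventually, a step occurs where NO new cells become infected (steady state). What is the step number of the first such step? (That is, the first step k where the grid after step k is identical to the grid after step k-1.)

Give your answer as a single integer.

Answer: 7

Derivation:
Step 0 (initial): 3 infected
Step 1: +10 new -> 13 infected
Step 2: +14 new -> 27 infected
Step 3: +15 new -> 42 infected
Step 4: +11 new -> 53 infected
Step 5: +5 new -> 58 infected
Step 6: +1 new -> 59 infected
Step 7: +0 new -> 59 infected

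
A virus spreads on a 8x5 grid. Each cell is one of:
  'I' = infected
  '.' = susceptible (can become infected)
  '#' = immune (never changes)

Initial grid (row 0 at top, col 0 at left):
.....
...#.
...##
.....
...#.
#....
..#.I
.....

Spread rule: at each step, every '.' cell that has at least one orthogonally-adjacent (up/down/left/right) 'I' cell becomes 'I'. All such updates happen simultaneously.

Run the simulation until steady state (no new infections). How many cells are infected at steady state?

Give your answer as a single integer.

Answer: 34

Derivation:
Step 0 (initial): 1 infected
Step 1: +3 new -> 4 infected
Step 2: +3 new -> 7 infected
Step 3: +3 new -> 10 infected
Step 4: +4 new -> 14 infected
Step 5: +4 new -> 18 infected
Step 6: +4 new -> 22 infected
Step 7: +3 new -> 25 infected
Step 8: +3 new -> 28 infected
Step 9: +3 new -> 31 infected
Step 10: +2 new -> 33 infected
Step 11: +1 new -> 34 infected
Step 12: +0 new -> 34 infected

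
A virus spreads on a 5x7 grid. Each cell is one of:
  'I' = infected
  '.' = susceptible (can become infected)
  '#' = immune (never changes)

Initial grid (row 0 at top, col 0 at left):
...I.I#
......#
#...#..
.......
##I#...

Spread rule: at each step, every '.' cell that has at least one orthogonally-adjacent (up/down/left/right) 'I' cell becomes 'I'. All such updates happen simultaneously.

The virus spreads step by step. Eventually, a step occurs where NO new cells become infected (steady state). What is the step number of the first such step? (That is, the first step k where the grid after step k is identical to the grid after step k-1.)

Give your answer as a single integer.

Answer: 6

Derivation:
Step 0 (initial): 3 infected
Step 1: +5 new -> 8 infected
Step 2: +8 new -> 16 infected
Step 3: +7 new -> 23 infected
Step 4: +4 new -> 27 infected
Step 5: +1 new -> 28 infected
Step 6: +0 new -> 28 infected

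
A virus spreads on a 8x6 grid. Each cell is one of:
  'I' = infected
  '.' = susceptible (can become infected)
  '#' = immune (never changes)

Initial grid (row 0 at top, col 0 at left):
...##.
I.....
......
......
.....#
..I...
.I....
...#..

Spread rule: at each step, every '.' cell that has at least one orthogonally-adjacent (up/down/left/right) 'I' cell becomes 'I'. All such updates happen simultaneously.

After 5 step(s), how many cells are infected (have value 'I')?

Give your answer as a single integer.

Answer: 42

Derivation:
Step 0 (initial): 3 infected
Step 1: +9 new -> 12 infected
Step 2: +12 new -> 24 infected
Step 3: +9 new -> 33 infected
Step 4: +5 new -> 38 infected
Step 5: +4 new -> 42 infected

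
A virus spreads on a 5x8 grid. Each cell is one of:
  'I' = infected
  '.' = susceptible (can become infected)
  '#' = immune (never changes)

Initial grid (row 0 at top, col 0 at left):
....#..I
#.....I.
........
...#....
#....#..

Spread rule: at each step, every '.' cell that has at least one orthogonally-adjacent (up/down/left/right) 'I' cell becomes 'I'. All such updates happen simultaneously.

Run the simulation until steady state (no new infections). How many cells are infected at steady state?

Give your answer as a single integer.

Step 0 (initial): 2 infected
Step 1: +4 new -> 6 infected
Step 2: +5 new -> 11 infected
Step 3: +5 new -> 16 infected
Step 4: +5 new -> 21 infected
Step 5: +4 new -> 25 infected
Step 6: +4 new -> 29 infected
Step 7: +4 new -> 33 infected
Step 8: +2 new -> 35 infected
Step 9: +0 new -> 35 infected

Answer: 35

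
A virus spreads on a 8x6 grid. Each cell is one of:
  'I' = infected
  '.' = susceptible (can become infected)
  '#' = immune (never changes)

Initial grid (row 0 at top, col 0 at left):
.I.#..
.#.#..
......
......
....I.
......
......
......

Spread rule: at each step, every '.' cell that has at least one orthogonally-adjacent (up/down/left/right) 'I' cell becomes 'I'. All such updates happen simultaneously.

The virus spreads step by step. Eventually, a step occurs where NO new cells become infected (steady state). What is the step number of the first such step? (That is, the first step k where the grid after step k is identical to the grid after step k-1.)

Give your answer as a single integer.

Step 0 (initial): 2 infected
Step 1: +6 new -> 8 infected
Step 2: +9 new -> 17 infected
Step 3: +11 new -> 28 infected
Step 4: +10 new -> 38 infected
Step 5: +4 new -> 42 infected
Step 6: +2 new -> 44 infected
Step 7: +1 new -> 45 infected
Step 8: +0 new -> 45 infected

Answer: 8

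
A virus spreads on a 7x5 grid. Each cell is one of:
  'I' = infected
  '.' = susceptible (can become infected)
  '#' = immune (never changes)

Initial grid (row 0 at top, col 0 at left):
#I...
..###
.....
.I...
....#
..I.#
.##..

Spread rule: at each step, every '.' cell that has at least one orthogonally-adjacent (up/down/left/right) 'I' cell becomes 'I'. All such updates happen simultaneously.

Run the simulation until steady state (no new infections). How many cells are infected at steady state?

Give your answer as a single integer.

Step 0 (initial): 3 infected
Step 1: +9 new -> 12 infected
Step 2: +9 new -> 21 infected
Step 3: +5 new -> 26 infected
Step 4: +1 new -> 27 infected
Step 5: +0 new -> 27 infected

Answer: 27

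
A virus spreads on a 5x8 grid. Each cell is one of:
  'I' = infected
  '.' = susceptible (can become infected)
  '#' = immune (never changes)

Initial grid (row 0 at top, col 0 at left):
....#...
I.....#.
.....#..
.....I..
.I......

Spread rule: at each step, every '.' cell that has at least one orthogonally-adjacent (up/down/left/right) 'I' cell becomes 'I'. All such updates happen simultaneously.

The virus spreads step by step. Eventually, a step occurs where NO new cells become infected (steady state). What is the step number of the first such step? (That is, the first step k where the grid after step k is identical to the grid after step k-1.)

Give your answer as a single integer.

Answer: 7

Derivation:
Step 0 (initial): 3 infected
Step 1: +9 new -> 12 infected
Step 2: +12 new -> 24 infected
Step 3: +7 new -> 31 infected
Step 4: +3 new -> 34 infected
Step 5: +2 new -> 36 infected
Step 6: +1 new -> 37 infected
Step 7: +0 new -> 37 infected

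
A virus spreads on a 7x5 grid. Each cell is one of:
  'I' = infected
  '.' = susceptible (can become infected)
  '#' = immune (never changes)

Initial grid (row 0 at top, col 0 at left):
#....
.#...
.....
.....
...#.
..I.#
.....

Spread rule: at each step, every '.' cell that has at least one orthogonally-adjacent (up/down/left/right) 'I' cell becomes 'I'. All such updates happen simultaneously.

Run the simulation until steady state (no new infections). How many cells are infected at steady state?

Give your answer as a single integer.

Step 0 (initial): 1 infected
Step 1: +4 new -> 5 infected
Step 2: +5 new -> 10 infected
Step 3: +6 new -> 16 infected
Step 4: +5 new -> 21 infected
Step 5: +5 new -> 26 infected
Step 6: +4 new -> 30 infected
Step 7: +1 new -> 31 infected
Step 8: +0 new -> 31 infected

Answer: 31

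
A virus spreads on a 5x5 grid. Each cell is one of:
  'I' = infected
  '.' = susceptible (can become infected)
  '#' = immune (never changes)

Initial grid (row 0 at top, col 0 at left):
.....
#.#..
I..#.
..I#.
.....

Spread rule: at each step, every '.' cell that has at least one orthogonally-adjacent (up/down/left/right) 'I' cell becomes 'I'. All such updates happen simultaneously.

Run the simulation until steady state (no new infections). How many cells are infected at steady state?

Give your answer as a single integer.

Step 0 (initial): 2 infected
Step 1: +5 new -> 7 infected
Step 2: +4 new -> 11 infected
Step 3: +2 new -> 13 infected
Step 4: +3 new -> 16 infected
Step 5: +2 new -> 18 infected
Step 6: +3 new -> 21 infected
Step 7: +0 new -> 21 infected

Answer: 21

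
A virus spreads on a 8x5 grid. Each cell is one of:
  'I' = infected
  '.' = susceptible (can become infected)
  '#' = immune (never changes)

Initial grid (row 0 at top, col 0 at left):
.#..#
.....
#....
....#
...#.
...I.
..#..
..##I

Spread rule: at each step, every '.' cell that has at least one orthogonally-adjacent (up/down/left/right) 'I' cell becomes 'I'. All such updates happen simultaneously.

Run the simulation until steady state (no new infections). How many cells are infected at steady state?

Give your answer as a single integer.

Step 0 (initial): 2 infected
Step 1: +4 new -> 6 infected
Step 2: +3 new -> 9 infected
Step 3: +4 new -> 13 infected
Step 4: +6 new -> 19 infected
Step 5: +5 new -> 24 infected
Step 6: +4 new -> 28 infected
Step 7: +3 new -> 31 infected
Step 8: +1 new -> 32 infected
Step 9: +0 new -> 32 infected

Answer: 32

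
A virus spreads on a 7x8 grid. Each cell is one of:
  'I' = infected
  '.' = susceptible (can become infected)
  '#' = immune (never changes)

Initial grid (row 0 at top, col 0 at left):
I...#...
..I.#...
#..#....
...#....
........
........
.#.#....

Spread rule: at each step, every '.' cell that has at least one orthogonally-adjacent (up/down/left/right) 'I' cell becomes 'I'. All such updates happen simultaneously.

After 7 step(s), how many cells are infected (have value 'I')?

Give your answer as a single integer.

Answer: 32

Derivation:
Step 0 (initial): 2 infected
Step 1: +6 new -> 8 infected
Step 2: +3 new -> 11 infected
Step 3: +2 new -> 13 infected
Step 4: +4 new -> 17 infected
Step 5: +5 new -> 22 infected
Step 6: +4 new -> 26 infected
Step 7: +6 new -> 32 infected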